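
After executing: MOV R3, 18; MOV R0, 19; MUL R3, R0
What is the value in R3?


Register state trace:
  MOV R3, 18  → R3 = 18
  MOV R0, 19  → R0 = 19
  MUL R3, R0  → R3 = 18 * 19 = 342
Final: R3 = 342

342


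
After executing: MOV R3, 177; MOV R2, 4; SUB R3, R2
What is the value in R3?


Register state trace:
  MOV R3, 177  → R3 = 177
  MOV R2, 4  → R2 = 4
  SUB R3, R2  → R3 = 177 - 4 = 173
Final: R3 = 173

173


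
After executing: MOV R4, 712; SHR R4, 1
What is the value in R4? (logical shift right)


Register state trace:
  MOV R4, 712  → R4 = 712
  SHR R4, 1  → R4 = 712 >> 1 = 712 // 2^1 = 356
Final: R4 = 356

356


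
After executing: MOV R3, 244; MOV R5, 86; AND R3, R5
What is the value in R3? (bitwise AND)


Register state trace:
  MOV R3, 244  → R3 = 244 (0b11110100)
  MOV R5, 86  → R5 = 86 (0b01010110)
  AND R3, R5  → R3 = 244 AND 86 = 84 (0b01010100)
Final: R3 = 84

84


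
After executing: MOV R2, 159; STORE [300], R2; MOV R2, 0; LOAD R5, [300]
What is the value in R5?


Register and memory trace:
  MOV R2, 159  → R2 = 159
  STORE [300], R2  → mem[300] = 159
  MOV R2, 0  → R2 = 0
  LOAD R5, [300]  → R5 = mem[300] = 159
Final: R5 = 159

159


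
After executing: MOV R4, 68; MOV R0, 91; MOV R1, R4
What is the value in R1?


Register state trace:
  MOV R4, 68  → R4 = 68
  MOV R0, 91  → R0 = 91
  MOV R1, R4  → R1 = 68
Final: R1 = 68

68


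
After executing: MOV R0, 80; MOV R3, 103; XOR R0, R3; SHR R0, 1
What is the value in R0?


Register state trace:
  MOV R0, 80  → R0 = 80 (0b01010000)
  MOV R3, 103  → R3 = 103 (0b01100111)
  XOR R0, R3  → R0 = 80 XOR 103 = 55 (0b00110111)
  SHR R0, 1  → R0 = 55 >> 1 = 27
Final: R0 = 27

27


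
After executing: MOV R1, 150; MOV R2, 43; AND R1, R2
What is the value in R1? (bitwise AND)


Register state trace:
  MOV R1, 150  → R1 = 150 (0b10010110)
  MOV R2, 43  → R2 = 43 (0b00101011)
  AND R1, R2  → R1 = 150 AND 43 = 2 (0b00000010)
Final: R1 = 2

2


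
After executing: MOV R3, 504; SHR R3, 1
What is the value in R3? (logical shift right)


Register state trace:
  MOV R3, 504  → R3 = 504
  SHR R3, 1  → R3 = 504 >> 1 = 504 // 2^1 = 252
Final: R3 = 252

252


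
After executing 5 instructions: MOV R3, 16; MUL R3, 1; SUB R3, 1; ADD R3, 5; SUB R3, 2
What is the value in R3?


Register state trace:
  MOV R3, 16  → R3 = 16
  MUL R3, 1  → R3 = 16 * 1 = 16
  SUB R3, 1  → R3 = 16 - 1 = 15
  ADD R3, 5  → R3 = 15 + 5 = 20
  SUB R3, 2  → R3 = 20 - 2 = 18
Final: R3 = 18

18


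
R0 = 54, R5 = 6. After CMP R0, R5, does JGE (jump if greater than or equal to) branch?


Trace:
  R0 = 54, R5 = 6
  CMP R0, R5  → compares 54 vs 6
  JGE checks: is 54 greater than or equal to 6?
  54 > 6, so condition is true
Branch taken: Yes

Yes


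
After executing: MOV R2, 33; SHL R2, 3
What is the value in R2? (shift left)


Register state trace:
  MOV R2, 33  → R2 = 33
  SHL R2, 3  → R2 = 33 << 3 = 33 * 2^3 = 264
Final: R2 = 264

264


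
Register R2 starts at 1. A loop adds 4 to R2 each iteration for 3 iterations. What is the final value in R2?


Starting value: R2 = 1
  Iter 1: R2 = 1 + 4 = 5
  Iter 2: R2 = 5 + 4 = 9
  Iter 3: R2 = 9 + 4 = 13
Final: R2 = 13

13


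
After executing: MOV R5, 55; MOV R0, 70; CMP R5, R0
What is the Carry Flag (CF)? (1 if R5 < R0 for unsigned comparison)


Register state trace:
  MOV R5, 55  → R5 = 55
  MOV R0, 70  → R0 = 70
  CMP R5, R0  → unsigned 55 - 70: borrow occurs
  55 < 70, so CF = 1
CF = 1

1


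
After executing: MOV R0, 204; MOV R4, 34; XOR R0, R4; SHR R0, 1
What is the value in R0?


Register state trace:
  MOV R0, 204  → R0 = 204 (0b11001100)
  MOV R4, 34  → R4 = 34 (0b00100010)
  XOR R0, R4  → R0 = 204 XOR 34 = 238 (0b11101110)
  SHR R0, 1  → R0 = 238 >> 1 = 119
Final: R0 = 119

119


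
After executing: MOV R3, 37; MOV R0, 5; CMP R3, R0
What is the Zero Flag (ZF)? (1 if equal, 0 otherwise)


Register state trace:
  MOV R3, 37  → R3 = 37
  MOV R0, 5  → R0 = 5
  CMP R3, R0  → computes 37 - 5 = 32
  Result is nonzero, so values are not equal
ZF = 0

0


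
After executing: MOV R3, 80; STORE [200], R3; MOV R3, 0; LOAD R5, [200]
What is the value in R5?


Register and memory trace:
  MOV R3, 80  → R3 = 80
  STORE [200], R3  → mem[200] = 80
  MOV R3, 0  → R3 = 0
  LOAD R5, [200]  → R5 = mem[200] = 80
Final: R5 = 80

80


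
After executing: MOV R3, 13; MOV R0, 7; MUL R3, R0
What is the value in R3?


Register state trace:
  MOV R3, 13  → R3 = 13
  MOV R0, 7  → R0 = 7
  MUL R3, R0  → R3 = 13 * 7 = 91
Final: R3 = 91

91


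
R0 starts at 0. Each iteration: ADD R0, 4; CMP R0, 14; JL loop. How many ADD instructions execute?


Loop trace (R0 starts at 0, target 14, step 4):
  ADD #1: R0 = 0 + 4 = 4  → 4 < 14, loop
  ADD #2: R0 = 4 + 4 = 8  → 8 < 14, loop
  ADD #3: R0 = 8 + 4 = 12  → 12 < 14, loop
  ADD #4: R0 = 12 + 4 = 16  → 16 >= 14, exit
Total ADD instructions: 4

4


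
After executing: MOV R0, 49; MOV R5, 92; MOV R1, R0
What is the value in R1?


Register state trace:
  MOV R0, 49  → R0 = 49
  MOV R5, 92  → R5 = 92
  MOV R1, R0  → R1 = 49
Final: R1 = 49

49


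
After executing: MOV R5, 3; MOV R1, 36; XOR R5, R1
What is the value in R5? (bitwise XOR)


Register state trace:
  MOV R5, 3  → R5 = 3 (0b00000011)
  MOV R1, 36  → R1 = 36 (0b00100100)
  XOR R5, R1  → R5 = 3 XOR 36 = 39 (0b00100111)
Final: R5 = 39

39


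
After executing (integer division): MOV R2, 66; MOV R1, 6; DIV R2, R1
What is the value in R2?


Register state trace:
  MOV R2, 66  → R2 = 66
  MOV R1, 6  → R1 = 6
  DIV R2, R1  → R2 = 66 // 6 = 11
Final: R2 = 11

11


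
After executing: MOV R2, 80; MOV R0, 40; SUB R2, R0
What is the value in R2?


Register state trace:
  MOV R2, 80  → R2 = 80
  MOV R0, 40  → R0 = 40
  SUB R2, R0  → R2 = 80 - 40 = 40
Final: R2 = 40

40


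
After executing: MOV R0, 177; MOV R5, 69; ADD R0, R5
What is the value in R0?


Register state trace:
  MOV R0, 177  → R0 = 177
  MOV R5, 69  → R5 = 69
  ADD R0, R5  → R0 = 177 + 69 = 246
Final: R0 = 246

246


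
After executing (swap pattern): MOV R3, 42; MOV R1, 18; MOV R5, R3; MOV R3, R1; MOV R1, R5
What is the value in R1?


Register state trace (swap pattern):
  MOV R3, 42  → R3 = 42
  MOV R1, 18  → R1 = 18
  MOV R5, R3  → R5 = 42  (save R3)
  MOV R3, R1  → R3 = 18  (R3 gets R1's value)
  MOV R1, R5  → R1 = 42  (R1 gets saved value)
Final: R1 = 42

42


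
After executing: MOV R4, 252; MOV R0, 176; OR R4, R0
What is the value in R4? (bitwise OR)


Register state trace:
  MOV R4, 252  → R4 = 252 (0b11111100)
  MOV R0, 176  → R0 = 176 (0b10110000)
  OR R4, R0   → R4 = 252 OR 176 = 252 (0b11111100)
Final: R4 = 252

252


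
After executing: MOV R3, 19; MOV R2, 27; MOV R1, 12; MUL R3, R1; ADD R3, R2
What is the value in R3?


Register state trace:
  MOV R3, 19  → R3 = 19
  MOV R2, 27  → R2 = 27
  MOV R1, 12  → R1 = 12
  MUL R3, R1  → R3 = 19 * 12 = 228
  ADD R3, R2  → R3 = 228 + 27 = 255
Final: R3 = 255

255


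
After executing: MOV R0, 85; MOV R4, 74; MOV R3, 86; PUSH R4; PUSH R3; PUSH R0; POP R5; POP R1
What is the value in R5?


Stack trace (top is rightmost):
  MOV R0, 85  → R0 = 85
  MOV R4, 74  → R4 = 74
  MOV R3, 86  → R3 = 86
  PUSH R4  → stack: [74]
  PUSH R3  → stack: [74, 86]
  PUSH R0  → stack: [74, 86, 85]
  POP R5  → R5 = 85, stack: [74, 86]
  POP R1  → R1 = 86, stack: [74]
Final: R5 = 85

85


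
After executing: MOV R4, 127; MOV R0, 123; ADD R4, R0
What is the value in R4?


Register state trace:
  MOV R4, 127  → R4 = 127
  MOV R0, 123  → R0 = 123
  ADD R4, R0  → R4 = 127 + 123 = 250
Final: R4 = 250

250


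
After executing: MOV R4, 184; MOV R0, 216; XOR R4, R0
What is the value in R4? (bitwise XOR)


Register state trace:
  MOV R4, 184  → R4 = 184 (0b10111000)
  MOV R0, 216  → R0 = 216 (0b11011000)
  XOR R4, R0  → R4 = 184 XOR 216 = 96 (0b01100000)
Final: R4 = 96

96


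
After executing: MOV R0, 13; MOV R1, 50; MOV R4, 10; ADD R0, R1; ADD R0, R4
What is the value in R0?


Register state trace:
  MOV R0, 13  → R0 = 13
  MOV R1, 50  → R1 = 50
  MOV R4, 10  → R4 = 10
  ADD R0, R1  → R0 = 13 + 50 = 63
  ADD R0, R4  → R0 = 63 + 10 = 73
Final: R0 = 73

73


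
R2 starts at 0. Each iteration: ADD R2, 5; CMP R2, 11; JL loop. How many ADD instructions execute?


Loop trace (R2 starts at 0, target 11, step 5):
  ADD #1: R2 = 0 + 5 = 5  → 5 < 11, loop
  ADD #2: R2 = 5 + 5 = 10  → 10 < 11, loop
  ADD #3: R2 = 10 + 5 = 15  → 15 >= 11, exit
Total ADD instructions: 3

3


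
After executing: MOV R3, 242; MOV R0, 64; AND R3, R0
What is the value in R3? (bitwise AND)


Register state trace:
  MOV R3, 242  → R3 = 242 (0b11110010)
  MOV R0, 64  → R0 = 64 (0b01000000)
  AND R3, R0  → R3 = 242 AND 64 = 64 (0b01000000)
Final: R3 = 64

64


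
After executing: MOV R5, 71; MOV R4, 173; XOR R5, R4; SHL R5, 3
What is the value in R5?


Register state trace:
  MOV R5, 71  → R5 = 71 (0b01000111)
  MOV R4, 173  → R4 = 173 (0b10101101)
  XOR R5, R4  → R5 = 71 XOR 173 = 234 (0b11101010)
  SHL R5, 3  → R5 = 234 << 3 = 1872
Final: R5 = 1872

1872


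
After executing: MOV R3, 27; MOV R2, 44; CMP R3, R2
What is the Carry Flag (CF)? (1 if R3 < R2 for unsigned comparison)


Register state trace:
  MOV R3, 27  → R3 = 27
  MOV R2, 44  → R2 = 44
  CMP R3, R2  → unsigned 27 - 44: borrow occurs
  27 < 44, so CF = 1
CF = 1

1


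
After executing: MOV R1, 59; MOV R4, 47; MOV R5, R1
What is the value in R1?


Register state trace:
  MOV R1, 59  → R1 = 59
  MOV R4, 47  → R4 = 47
  MOV R5, R1  → R5 = 59
Final: R1 = 59

59


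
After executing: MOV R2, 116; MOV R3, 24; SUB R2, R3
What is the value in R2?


Register state trace:
  MOV R2, 116  → R2 = 116
  MOV R3, 24  → R3 = 24
  SUB R2, R3  → R2 = 116 - 24 = 92
Final: R2 = 92

92


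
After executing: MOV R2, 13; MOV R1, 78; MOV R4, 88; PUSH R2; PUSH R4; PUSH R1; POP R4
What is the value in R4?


Stack trace (top is rightmost):
  MOV R2, 13  → R2 = 13
  MOV R1, 78  → R1 = 78
  MOV R4, 88  → R4 = 88
  PUSH R2  → stack: [13]
  PUSH R4  → stack: [13, 88]
  PUSH R1  → stack: [13, 88, 78]
  POP R4  → R4 = 78, stack: [13, 88]
Final: R4 = 78

78


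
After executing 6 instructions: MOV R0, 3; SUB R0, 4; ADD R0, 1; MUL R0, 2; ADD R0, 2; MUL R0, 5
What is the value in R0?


Register state trace:
  MOV R0, 3  → R0 = 3
  SUB R0, 4  → R0 = 3 - 4 = -1
  ADD R0, 1  → R0 = -1 + 1 = 0
  MUL R0, 2  → R0 = 0 * 2 = 0
  ADD R0, 2  → R0 = 0 + 2 = 2
  MUL R0, 5  → R0 = 2 * 5 = 10
Final: R0 = 10

10


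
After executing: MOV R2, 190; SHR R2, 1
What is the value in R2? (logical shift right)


Register state trace:
  MOV R2, 190  → R2 = 190
  SHR R2, 1  → R2 = 190 >> 1 = 190 // 2^1 = 95
Final: R2 = 95

95


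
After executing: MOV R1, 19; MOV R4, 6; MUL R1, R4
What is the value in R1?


Register state trace:
  MOV R1, 19  → R1 = 19
  MOV R4, 6  → R4 = 6
  MUL R1, R4  → R1 = 19 * 6 = 114
Final: R1 = 114

114


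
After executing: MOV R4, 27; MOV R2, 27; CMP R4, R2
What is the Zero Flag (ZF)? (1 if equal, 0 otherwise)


Register state trace:
  MOV R4, 27  → R4 = 27
  MOV R2, 27  → R2 = 27
  CMP R4, R2  → computes 27 - 27 = 0
  Result is zero, so values are equal
ZF = 1

1


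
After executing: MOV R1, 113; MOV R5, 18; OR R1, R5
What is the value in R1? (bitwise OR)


Register state trace:
  MOV R1, 113  → R1 = 113 (0b01110001)
  MOV R5, 18  → R5 = 18 (0b00010010)
  OR R1, R5   → R1 = 113 OR 18 = 115 (0b01110011)
Final: R1 = 115

115


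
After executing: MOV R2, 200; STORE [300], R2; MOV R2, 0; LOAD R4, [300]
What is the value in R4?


Register and memory trace:
  MOV R2, 200  → R2 = 200
  STORE [300], R2  → mem[300] = 200
  MOV R2, 0  → R2 = 0
  LOAD R4, [300]  → R4 = mem[300] = 200
Final: R4 = 200

200


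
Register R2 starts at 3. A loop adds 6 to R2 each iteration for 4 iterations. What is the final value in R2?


Starting value: R2 = 3
  Iter 1: R2 = 3 + 6 = 9
  Iter 2: R2 = 9 + 6 = 15
  Iter 3: R2 = 15 + 6 = 21
  Iter 4: R2 = 21 + 6 = 27
Final: R2 = 27

27


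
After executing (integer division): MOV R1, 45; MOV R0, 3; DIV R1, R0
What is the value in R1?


Register state trace:
  MOV R1, 45  → R1 = 45
  MOV R0, 3  → R0 = 3
  DIV R1, R0  → R1 = 45 // 3 = 15
Final: R1 = 15

15


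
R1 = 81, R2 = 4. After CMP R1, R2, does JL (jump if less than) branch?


Trace:
  R1 = 81, R2 = 4
  CMP R1, R2  → compares 81 vs 4
  JL checks: is 81 less than 4?
  81 > 4, so condition is false
Branch taken: No

No


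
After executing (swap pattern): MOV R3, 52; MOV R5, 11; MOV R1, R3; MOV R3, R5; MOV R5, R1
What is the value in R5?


Register state trace (swap pattern):
  MOV R3, 52  → R3 = 52
  MOV R5, 11  → R5 = 11
  MOV R1, R3  → R1 = 52  (save R3)
  MOV R3, R5  → R3 = 11  (R3 gets R5's value)
  MOV R5, R1  → R5 = 52  (R5 gets saved value)
Final: R5 = 52

52


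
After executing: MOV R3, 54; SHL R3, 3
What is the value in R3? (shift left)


Register state trace:
  MOV R3, 54  → R3 = 54
  SHL R3, 3  → R3 = 54 << 3 = 54 * 2^3 = 432
Final: R3 = 432

432


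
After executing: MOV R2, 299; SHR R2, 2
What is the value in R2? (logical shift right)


Register state trace:
  MOV R2, 299  → R2 = 299
  SHR R2, 2  → R2 = 299 >> 2 = 299 // 2^2 = 74
Final: R2 = 74

74


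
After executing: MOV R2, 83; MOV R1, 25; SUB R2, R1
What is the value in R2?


Register state trace:
  MOV R2, 83  → R2 = 83
  MOV R1, 25  → R1 = 25
  SUB R2, R1  → R2 = 83 - 25 = 58
Final: R2 = 58

58


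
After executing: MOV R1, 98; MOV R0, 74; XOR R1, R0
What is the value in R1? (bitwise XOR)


Register state trace:
  MOV R1, 98  → R1 = 98 (0b01100010)
  MOV R0, 74  → R0 = 74 (0b01001010)
  XOR R1, R0  → R1 = 98 XOR 74 = 40 (0b00101000)
Final: R1 = 40

40


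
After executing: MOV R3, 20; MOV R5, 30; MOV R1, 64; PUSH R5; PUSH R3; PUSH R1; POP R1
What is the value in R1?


Stack trace (top is rightmost):
  MOV R3, 20  → R3 = 20
  MOV R5, 30  → R5 = 30
  MOV R1, 64  → R1 = 64
  PUSH R5  → stack: [30]
  PUSH R3  → stack: [30, 20]
  PUSH R1  → stack: [30, 20, 64]
  POP R1  → R1 = 64, stack: [30, 20]
Final: R1 = 64

64


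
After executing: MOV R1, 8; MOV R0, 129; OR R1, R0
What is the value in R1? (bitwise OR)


Register state trace:
  MOV R1, 8  → R1 = 8 (0b00001000)
  MOV R0, 129  → R0 = 129 (0b10000001)
  OR R1, R0   → R1 = 8 OR 129 = 137 (0b10001001)
Final: R1 = 137

137


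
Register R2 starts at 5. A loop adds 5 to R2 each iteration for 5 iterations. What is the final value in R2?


Starting value: R2 = 5
  Iter 1: R2 = 5 + 5 = 10
  Iter 2: R2 = 10 + 5 = 15
  Iter 3: R2 = 15 + 5 = 20
  Iter 4: R2 = 20 + 5 = 25
  Iter 5: R2 = 25 + 5 = 30
Final: R2 = 30

30


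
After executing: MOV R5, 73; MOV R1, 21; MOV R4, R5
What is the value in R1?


Register state trace:
  MOV R5, 73  → R5 = 73
  MOV R1, 21  → R1 = 21
  MOV R4, R5  → R4 = 73
Final: R1 = 21

21


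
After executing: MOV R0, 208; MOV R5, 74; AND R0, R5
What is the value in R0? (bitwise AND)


Register state trace:
  MOV R0, 208  → R0 = 208 (0b11010000)
  MOV R5, 74  → R5 = 74 (0b01001010)
  AND R0, R5  → R0 = 208 AND 74 = 64 (0b01000000)
Final: R0 = 64

64


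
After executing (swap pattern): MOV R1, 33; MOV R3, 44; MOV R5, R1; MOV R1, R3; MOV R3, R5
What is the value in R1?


Register state trace (swap pattern):
  MOV R1, 33  → R1 = 33
  MOV R3, 44  → R3 = 44
  MOV R5, R1  → R5 = 33  (save R1)
  MOV R1, R3  → R1 = 44  (R1 gets R3's value)
  MOV R3, R5  → R3 = 33  (R3 gets saved value)
Final: R1 = 44

44


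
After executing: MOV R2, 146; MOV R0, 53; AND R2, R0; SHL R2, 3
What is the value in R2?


Register state trace:
  MOV R2, 146  → R2 = 146 (0b10010010)
  MOV R0, 53  → R0 = 53 (0b00110101)
  AND R2, R0  → R2 = 146 AND 53 = 16 (0b00010000)
  SHL R2, 3  → R2 = 16 << 3 = 128
Final: R2 = 128

128


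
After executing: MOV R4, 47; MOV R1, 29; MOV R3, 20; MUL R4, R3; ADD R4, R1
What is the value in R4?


Register state trace:
  MOV R4, 47  → R4 = 47
  MOV R1, 29  → R1 = 29
  MOV R3, 20  → R3 = 20
  MUL R4, R3  → R4 = 47 * 20 = 940
  ADD R4, R1  → R4 = 940 + 29 = 969
Final: R4 = 969

969


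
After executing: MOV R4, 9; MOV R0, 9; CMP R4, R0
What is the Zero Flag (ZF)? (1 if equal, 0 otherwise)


Register state trace:
  MOV R4, 9  → R4 = 9
  MOV R0, 9  → R0 = 9
  CMP R4, R0  → computes 9 - 9 = 0
  Result is zero, so values are equal
ZF = 1

1


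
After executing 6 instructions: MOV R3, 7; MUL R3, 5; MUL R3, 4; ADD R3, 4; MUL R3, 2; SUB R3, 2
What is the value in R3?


Register state trace:
  MOV R3, 7  → R3 = 7
  MUL R3, 5  → R3 = 7 * 5 = 35
  MUL R3, 4  → R3 = 35 * 4 = 140
  ADD R3, 4  → R3 = 140 + 4 = 144
  MUL R3, 2  → R3 = 144 * 2 = 288
  SUB R3, 2  → R3 = 288 - 2 = 286
Final: R3 = 286

286


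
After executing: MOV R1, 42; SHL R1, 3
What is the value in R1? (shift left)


Register state trace:
  MOV R1, 42  → R1 = 42
  SHL R1, 3  → R1 = 42 << 3 = 42 * 2^3 = 336
Final: R1 = 336

336


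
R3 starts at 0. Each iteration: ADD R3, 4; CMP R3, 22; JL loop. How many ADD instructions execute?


Loop trace (R3 starts at 0, target 22, step 4):
  ADD #1: R3 = 0 + 4 = 4  → 4 < 22, loop
  ADD #2: R3 = 4 + 4 = 8  → 8 < 22, loop
  ADD #3: R3 = 8 + 4 = 12  → 12 < 22, loop
  ADD #4: R3 = 12 + 4 = 16  → 16 < 22, loop
  ADD #5: R3 = 16 + 4 = 20  → 20 < 22, loop
  ADD #6: R3 = 20 + 4 = 24  → 24 >= 22, exit
Total ADD instructions: 6

6


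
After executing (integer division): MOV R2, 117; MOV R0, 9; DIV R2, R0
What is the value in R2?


Register state trace:
  MOV R2, 117  → R2 = 117
  MOV R0, 9  → R0 = 9
  DIV R2, R0  → R2 = 117 // 9 = 13
Final: R2 = 13

13


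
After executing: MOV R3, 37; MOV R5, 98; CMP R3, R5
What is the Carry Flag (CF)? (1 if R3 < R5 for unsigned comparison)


Register state trace:
  MOV R3, 37  → R3 = 37
  MOV R5, 98  → R5 = 98
  CMP R3, R5  → unsigned 37 - 98: borrow occurs
  37 < 98, so CF = 1
CF = 1

1


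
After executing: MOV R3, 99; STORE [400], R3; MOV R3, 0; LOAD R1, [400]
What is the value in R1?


Register and memory trace:
  MOV R3, 99  → R3 = 99
  STORE [400], R3  → mem[400] = 99
  MOV R3, 0  → R3 = 0
  LOAD R1, [400]  → R1 = mem[400] = 99
Final: R1 = 99

99


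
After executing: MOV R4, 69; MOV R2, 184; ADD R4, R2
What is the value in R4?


Register state trace:
  MOV R4, 69  → R4 = 69
  MOV R2, 184  → R2 = 184
  ADD R4, R2  → R4 = 69 + 184 = 253
Final: R4 = 253

253


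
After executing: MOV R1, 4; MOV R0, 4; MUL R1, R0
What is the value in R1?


Register state trace:
  MOV R1, 4  → R1 = 4
  MOV R0, 4  → R0 = 4
  MUL R1, R0  → R1 = 4 * 4 = 16
Final: R1 = 16

16


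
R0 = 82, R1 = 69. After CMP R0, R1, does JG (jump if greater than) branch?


Trace:
  R0 = 82, R1 = 69
  CMP R0, R1  → compares 82 vs 69
  JG checks: is 82 greater than 69?
  82 > 69, so condition is true
Branch taken: Yes

Yes


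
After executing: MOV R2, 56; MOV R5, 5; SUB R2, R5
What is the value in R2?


Register state trace:
  MOV R2, 56  → R2 = 56
  MOV R5, 5  → R5 = 5
  SUB R2, R5  → R2 = 56 - 5 = 51
Final: R2 = 51

51


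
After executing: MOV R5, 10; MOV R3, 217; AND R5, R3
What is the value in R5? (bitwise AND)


Register state trace:
  MOV R5, 10  → R5 = 10 (0b00001010)
  MOV R3, 217  → R3 = 217 (0b11011001)
  AND R5, R3  → R5 = 10 AND 217 = 8 (0b00001000)
Final: R5 = 8

8


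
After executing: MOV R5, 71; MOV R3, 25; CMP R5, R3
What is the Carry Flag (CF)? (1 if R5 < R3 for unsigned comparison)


Register state trace:
  MOV R5, 71  → R5 = 71
  MOV R3, 25  → R3 = 25
  CMP R5, R3  → unsigned 71 - 25: no borrow
  71 >= 25, so CF = 0
CF = 0

0


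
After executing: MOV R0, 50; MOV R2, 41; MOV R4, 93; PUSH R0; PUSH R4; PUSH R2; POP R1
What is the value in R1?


Stack trace (top is rightmost):
  MOV R0, 50  → R0 = 50
  MOV R2, 41  → R2 = 41
  MOV R4, 93  → R4 = 93
  PUSH R0  → stack: [50]
  PUSH R4  → stack: [50, 93]
  PUSH R2  → stack: [50, 93, 41]
  POP R1  → R1 = 41, stack: [50, 93]
Final: R1 = 41

41


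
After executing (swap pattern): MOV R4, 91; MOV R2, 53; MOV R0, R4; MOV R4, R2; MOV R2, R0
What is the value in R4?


Register state trace (swap pattern):
  MOV R4, 91  → R4 = 91
  MOV R2, 53  → R2 = 53
  MOV R0, R4  → R0 = 91  (save R4)
  MOV R4, R2  → R4 = 53  (R4 gets R2's value)
  MOV R2, R0  → R2 = 91  (R2 gets saved value)
Final: R4 = 53

53


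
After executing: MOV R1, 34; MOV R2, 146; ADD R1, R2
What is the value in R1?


Register state trace:
  MOV R1, 34  → R1 = 34
  MOV R2, 146  → R2 = 146
  ADD R1, R2  → R1 = 34 + 146 = 180
Final: R1 = 180

180


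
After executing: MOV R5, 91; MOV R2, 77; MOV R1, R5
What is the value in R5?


Register state trace:
  MOV R5, 91  → R5 = 91
  MOV R2, 77  → R2 = 77
  MOV R1, R5  → R1 = 91
Final: R5 = 91

91


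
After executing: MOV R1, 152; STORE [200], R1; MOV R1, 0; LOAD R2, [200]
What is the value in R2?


Register and memory trace:
  MOV R1, 152  → R1 = 152
  STORE [200], R1  → mem[200] = 152
  MOV R1, 0  → R1 = 0
  LOAD R2, [200]  → R2 = mem[200] = 152
Final: R2 = 152

152


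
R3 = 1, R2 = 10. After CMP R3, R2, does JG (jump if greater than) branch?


Trace:
  R3 = 1, R2 = 10
  CMP R3, R2  → compares 1 vs 10
  JG checks: is 1 greater than 10?
  1 < 10, so condition is false
Branch taken: No

No


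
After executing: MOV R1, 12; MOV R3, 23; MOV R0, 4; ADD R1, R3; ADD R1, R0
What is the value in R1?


Register state trace:
  MOV R1, 12  → R1 = 12
  MOV R3, 23  → R3 = 23
  MOV R0, 4  → R0 = 4
  ADD R1, R3  → R1 = 12 + 23 = 35
  ADD R1, R0  → R1 = 35 + 4 = 39
Final: R1 = 39

39


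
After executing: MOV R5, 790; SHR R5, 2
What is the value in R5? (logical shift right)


Register state trace:
  MOV R5, 790  → R5 = 790
  SHR R5, 2  → R5 = 790 >> 2 = 790 // 2^2 = 197
Final: R5 = 197

197


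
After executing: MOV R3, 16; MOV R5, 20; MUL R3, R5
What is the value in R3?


Register state trace:
  MOV R3, 16  → R3 = 16
  MOV R5, 20  → R5 = 20
  MUL R3, R5  → R3 = 16 * 20 = 320
Final: R3 = 320

320


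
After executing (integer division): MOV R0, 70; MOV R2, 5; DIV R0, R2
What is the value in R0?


Register state trace:
  MOV R0, 70  → R0 = 70
  MOV R2, 5  → R2 = 5
  DIV R0, R2  → R0 = 70 // 5 = 14
Final: R0 = 14

14


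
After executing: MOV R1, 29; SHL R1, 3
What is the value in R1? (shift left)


Register state trace:
  MOV R1, 29  → R1 = 29
  SHL R1, 3  → R1 = 29 << 3 = 29 * 2^3 = 232
Final: R1 = 232

232


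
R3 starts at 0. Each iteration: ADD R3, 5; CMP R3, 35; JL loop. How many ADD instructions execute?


Loop trace (R3 starts at 0, target 35, step 5):
  ADD #1: R3 = 0 + 5 = 5  → 5 < 35, loop
  ADD #2: R3 = 5 + 5 = 10  → 10 < 35, loop
  ADD #3: R3 = 10 + 5 = 15  → 15 < 35, loop
  ADD #4: R3 = 15 + 5 = 20  → 20 < 35, loop
  ADD #5: R3 = 20 + 5 = 25  → 25 < 35, loop
  ADD #6: R3 = 25 + 5 = 30  → 30 < 35, loop
  ADD #7: R3 = 30 + 5 = 35  → 35 >= 35, exit
Total ADD instructions: 7

7


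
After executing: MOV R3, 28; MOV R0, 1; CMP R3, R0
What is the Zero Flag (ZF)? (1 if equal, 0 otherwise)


Register state trace:
  MOV R3, 28  → R3 = 28
  MOV R0, 1  → R0 = 1
  CMP R3, R0  → computes 28 - 1 = 27
  Result is nonzero, so values are not equal
ZF = 0

0


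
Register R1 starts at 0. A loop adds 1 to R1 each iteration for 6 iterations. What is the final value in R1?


Starting value: R1 = 0
  Iter 1: R1 = 0 + 1 = 1
  Iter 2: R1 = 1 + 1 = 2
  Iter 3: R1 = 2 + 1 = 3
  Iter 4: R1 = 3 + 1 = 4
  Iter 5: R1 = 4 + 1 = 5
  Iter 6: R1 = 5 + 1 = 6
Final: R1 = 6

6


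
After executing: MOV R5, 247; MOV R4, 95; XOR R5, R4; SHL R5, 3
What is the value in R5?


Register state trace:
  MOV R5, 247  → R5 = 247 (0b11110111)
  MOV R4, 95  → R4 = 95 (0b01011111)
  XOR R5, R4  → R5 = 247 XOR 95 = 168 (0b10101000)
  SHL R5, 3  → R5 = 168 << 3 = 1344
Final: R5 = 1344

1344


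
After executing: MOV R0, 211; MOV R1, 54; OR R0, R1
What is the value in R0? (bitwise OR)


Register state trace:
  MOV R0, 211  → R0 = 211 (0b11010011)
  MOV R1, 54  → R1 = 54 (0b00110110)
  OR R0, R1   → R0 = 211 OR 54 = 247 (0b11110111)
Final: R0 = 247

247


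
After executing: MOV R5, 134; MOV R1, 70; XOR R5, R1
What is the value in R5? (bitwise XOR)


Register state trace:
  MOV R5, 134  → R5 = 134 (0b10000110)
  MOV R1, 70  → R1 = 70 (0b01000110)
  XOR R5, R1  → R5 = 134 XOR 70 = 192 (0b11000000)
Final: R5 = 192

192


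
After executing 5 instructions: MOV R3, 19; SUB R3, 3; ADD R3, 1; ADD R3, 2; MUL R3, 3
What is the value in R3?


Register state trace:
  MOV R3, 19  → R3 = 19
  SUB R3, 3  → R3 = 19 - 3 = 16
  ADD R3, 1  → R3 = 16 + 1 = 17
  ADD R3, 2  → R3 = 17 + 2 = 19
  MUL R3, 3  → R3 = 19 * 3 = 57
Final: R3 = 57

57


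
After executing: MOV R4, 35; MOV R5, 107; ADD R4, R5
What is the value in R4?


Register state trace:
  MOV R4, 35  → R4 = 35
  MOV R5, 107  → R5 = 107
  ADD R4, R5  → R4 = 35 + 107 = 142
Final: R4 = 142

142


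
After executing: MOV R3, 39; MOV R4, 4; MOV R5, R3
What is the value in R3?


Register state trace:
  MOV R3, 39  → R3 = 39
  MOV R4, 4  → R4 = 4
  MOV R5, R3  → R5 = 39
Final: R3 = 39

39


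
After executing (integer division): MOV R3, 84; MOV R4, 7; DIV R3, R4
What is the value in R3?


Register state trace:
  MOV R3, 84  → R3 = 84
  MOV R4, 7  → R4 = 7
  DIV R3, R4  → R3 = 84 // 7 = 12
Final: R3 = 12

12


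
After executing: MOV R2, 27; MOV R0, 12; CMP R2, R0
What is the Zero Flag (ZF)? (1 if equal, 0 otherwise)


Register state trace:
  MOV R2, 27  → R2 = 27
  MOV R0, 12  → R0 = 12
  CMP R2, R0  → computes 27 - 12 = 15
  Result is nonzero, so values are not equal
ZF = 0

0


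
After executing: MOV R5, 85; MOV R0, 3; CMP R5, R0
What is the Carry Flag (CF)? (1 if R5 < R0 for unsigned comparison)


Register state trace:
  MOV R5, 85  → R5 = 85
  MOV R0, 3  → R0 = 3
  CMP R5, R0  → unsigned 85 - 3: no borrow
  85 >= 3, so CF = 0
CF = 0

0


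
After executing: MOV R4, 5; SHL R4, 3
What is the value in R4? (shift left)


Register state trace:
  MOV R4, 5  → R4 = 5
  SHL R4, 3  → R4 = 5 << 3 = 5 * 2^3 = 40
Final: R4 = 40

40


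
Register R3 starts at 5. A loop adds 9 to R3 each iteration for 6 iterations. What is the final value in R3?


Starting value: R3 = 5
  Iter 1: R3 = 5 + 9 = 14
  Iter 2: R3 = 14 + 9 = 23
  Iter 3: R3 = 23 + 9 = 32
  Iter 4: R3 = 32 + 9 = 41
  Iter 5: R3 = 41 + 9 = 50
  Iter 6: R3 = 50 + 9 = 59
Final: R3 = 59

59


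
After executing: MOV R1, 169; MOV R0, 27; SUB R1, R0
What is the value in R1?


Register state trace:
  MOV R1, 169  → R1 = 169
  MOV R0, 27  → R0 = 27
  SUB R1, R0  → R1 = 169 - 27 = 142
Final: R1 = 142

142


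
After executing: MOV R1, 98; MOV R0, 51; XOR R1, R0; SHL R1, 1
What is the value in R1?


Register state trace:
  MOV R1, 98  → R1 = 98 (0b01100010)
  MOV R0, 51  → R0 = 51 (0b00110011)
  XOR R1, R0  → R1 = 98 XOR 51 = 81 (0b01010001)
  SHL R1, 1  → R1 = 81 << 1 = 162
Final: R1 = 162

162


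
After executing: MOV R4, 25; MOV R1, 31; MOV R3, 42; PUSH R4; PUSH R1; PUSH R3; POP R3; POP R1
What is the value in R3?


Stack trace (top is rightmost):
  MOV R4, 25  → R4 = 25
  MOV R1, 31  → R1 = 31
  MOV R3, 42  → R3 = 42
  PUSH R4  → stack: [25]
  PUSH R1  → stack: [25, 31]
  PUSH R3  → stack: [25, 31, 42]
  POP R3  → R3 = 42, stack: [25, 31]
  POP R1  → R1 = 31, stack: [25]
Final: R3 = 42

42


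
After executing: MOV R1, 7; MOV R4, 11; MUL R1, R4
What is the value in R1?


Register state trace:
  MOV R1, 7  → R1 = 7
  MOV R4, 11  → R4 = 11
  MUL R1, R4  → R1 = 7 * 11 = 77
Final: R1 = 77

77


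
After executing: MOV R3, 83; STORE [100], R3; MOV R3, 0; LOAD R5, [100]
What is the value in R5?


Register and memory trace:
  MOV R3, 83  → R3 = 83
  STORE [100], R3  → mem[100] = 83
  MOV R3, 0  → R3 = 0
  LOAD R5, [100]  → R5 = mem[100] = 83
Final: R5 = 83

83


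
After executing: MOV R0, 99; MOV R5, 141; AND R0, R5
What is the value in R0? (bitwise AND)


Register state trace:
  MOV R0, 99  → R0 = 99 (0b01100011)
  MOV R5, 141  → R5 = 141 (0b10001101)
  AND R0, R5  → R0 = 99 AND 141 = 1 (0b00000001)
Final: R0 = 1

1


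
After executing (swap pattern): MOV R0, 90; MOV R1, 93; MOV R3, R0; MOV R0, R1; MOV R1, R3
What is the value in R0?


Register state trace (swap pattern):
  MOV R0, 90  → R0 = 90
  MOV R1, 93  → R1 = 93
  MOV R3, R0  → R3 = 90  (save R0)
  MOV R0, R1  → R0 = 93  (R0 gets R1's value)
  MOV R1, R3  → R1 = 90  (R1 gets saved value)
Final: R0 = 93

93


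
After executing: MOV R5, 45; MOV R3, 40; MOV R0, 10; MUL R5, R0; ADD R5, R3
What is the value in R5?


Register state trace:
  MOV R5, 45  → R5 = 45
  MOV R3, 40  → R3 = 40
  MOV R0, 10  → R0 = 10
  MUL R5, R0  → R5 = 45 * 10 = 450
  ADD R5, R3  → R5 = 450 + 40 = 490
Final: R5 = 490

490


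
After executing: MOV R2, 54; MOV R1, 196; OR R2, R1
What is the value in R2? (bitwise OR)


Register state trace:
  MOV R2, 54  → R2 = 54 (0b00110110)
  MOV R1, 196  → R1 = 196 (0b11000100)
  OR R2, R1   → R2 = 54 OR 196 = 246 (0b11110110)
Final: R2 = 246

246


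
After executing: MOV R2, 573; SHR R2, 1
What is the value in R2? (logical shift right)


Register state trace:
  MOV R2, 573  → R2 = 573
  SHR R2, 1  → R2 = 573 >> 1 = 573 // 2^1 = 286
Final: R2 = 286

286


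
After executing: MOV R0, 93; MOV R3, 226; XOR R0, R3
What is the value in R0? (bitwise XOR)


Register state trace:
  MOV R0, 93  → R0 = 93 (0b01011101)
  MOV R3, 226  → R3 = 226 (0b11100010)
  XOR R0, R3  → R0 = 93 XOR 226 = 191 (0b10111111)
Final: R0 = 191

191


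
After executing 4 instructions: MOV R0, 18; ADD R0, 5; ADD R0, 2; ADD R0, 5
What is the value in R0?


Register state trace:
  MOV R0, 18  → R0 = 18
  ADD R0, 5  → R0 = 18 + 5 = 23
  ADD R0, 2  → R0 = 23 + 2 = 25
  ADD R0, 5  → R0 = 25 + 5 = 30
Final: R0 = 30

30


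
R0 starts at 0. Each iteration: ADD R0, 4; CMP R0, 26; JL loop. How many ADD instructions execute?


Loop trace (R0 starts at 0, target 26, step 4):
  ADD #1: R0 = 0 + 4 = 4  → 4 < 26, loop
  ADD #2: R0 = 4 + 4 = 8  → 8 < 26, loop
  ADD #3: R0 = 8 + 4 = 12  → 12 < 26, loop
  ADD #4: R0 = 12 + 4 = 16  → 16 < 26, loop
  ADD #5: R0 = 16 + 4 = 20  → 20 < 26, loop
  ADD #6: R0 = 20 + 4 = 24  → 24 < 26, loop
  ADD #7: R0 = 24 + 4 = 28  → 28 >= 26, exit
Total ADD instructions: 7

7


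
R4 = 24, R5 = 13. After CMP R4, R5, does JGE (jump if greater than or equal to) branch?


Trace:
  R4 = 24, R5 = 13
  CMP R4, R5  → compares 24 vs 13
  JGE checks: is 24 greater than or equal to 13?
  24 > 13, so condition is true
Branch taken: Yes

Yes


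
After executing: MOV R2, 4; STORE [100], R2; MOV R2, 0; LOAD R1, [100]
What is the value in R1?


Register and memory trace:
  MOV R2, 4  → R2 = 4
  STORE [100], R2  → mem[100] = 4
  MOV R2, 0  → R2 = 0
  LOAD R1, [100]  → R1 = mem[100] = 4
Final: R1 = 4

4


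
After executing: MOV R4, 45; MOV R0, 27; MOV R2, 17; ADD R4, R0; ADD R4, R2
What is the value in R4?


Register state trace:
  MOV R4, 45  → R4 = 45
  MOV R0, 27  → R0 = 27
  MOV R2, 17  → R2 = 17
  ADD R4, R0  → R4 = 45 + 27 = 72
  ADD R4, R2  → R4 = 72 + 17 = 89
Final: R4 = 89

89


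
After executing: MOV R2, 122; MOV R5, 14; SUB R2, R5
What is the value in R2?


Register state trace:
  MOV R2, 122  → R2 = 122
  MOV R5, 14  → R5 = 14
  SUB R2, R5  → R2 = 122 - 14 = 108
Final: R2 = 108

108


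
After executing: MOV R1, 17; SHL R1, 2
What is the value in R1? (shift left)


Register state trace:
  MOV R1, 17  → R1 = 17
  SHL R1, 2  → R1 = 17 << 2 = 17 * 2^2 = 68
Final: R1 = 68

68


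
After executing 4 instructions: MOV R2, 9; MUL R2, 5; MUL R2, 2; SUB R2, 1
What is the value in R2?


Register state trace:
  MOV R2, 9  → R2 = 9
  MUL R2, 5  → R2 = 9 * 5 = 45
  MUL R2, 2  → R2 = 45 * 2 = 90
  SUB R2, 1  → R2 = 90 - 1 = 89
Final: R2 = 89

89


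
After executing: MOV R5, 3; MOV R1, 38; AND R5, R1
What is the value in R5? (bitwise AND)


Register state trace:
  MOV R5, 3  → R5 = 3 (0b00000011)
  MOV R1, 38  → R1 = 38 (0b00100110)
  AND R5, R1  → R5 = 3 AND 38 = 2 (0b00000010)
Final: R5 = 2

2


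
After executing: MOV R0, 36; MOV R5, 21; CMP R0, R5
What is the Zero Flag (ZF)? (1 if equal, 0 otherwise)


Register state trace:
  MOV R0, 36  → R0 = 36
  MOV R5, 21  → R5 = 21
  CMP R0, R5  → computes 36 - 21 = 15
  Result is nonzero, so values are not equal
ZF = 0

0


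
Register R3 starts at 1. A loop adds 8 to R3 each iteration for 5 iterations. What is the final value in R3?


Starting value: R3 = 1
  Iter 1: R3 = 1 + 8 = 9
  Iter 2: R3 = 9 + 8 = 17
  Iter 3: R3 = 17 + 8 = 25
  Iter 4: R3 = 25 + 8 = 33
  Iter 5: R3 = 33 + 8 = 41
Final: R3 = 41

41


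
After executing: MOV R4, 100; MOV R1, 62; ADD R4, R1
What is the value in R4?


Register state trace:
  MOV R4, 100  → R4 = 100
  MOV R1, 62  → R1 = 62
  ADD R4, R1  → R4 = 100 + 62 = 162
Final: R4 = 162

162


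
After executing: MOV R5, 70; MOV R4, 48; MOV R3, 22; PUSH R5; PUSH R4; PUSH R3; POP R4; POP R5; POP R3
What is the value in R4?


Stack trace (top is rightmost):
  MOV R5, 70  → R5 = 70
  MOV R4, 48  → R4 = 48
  MOV R3, 22  → R3 = 22
  PUSH R5  → stack: [70]
  PUSH R4  → stack: [70, 48]
  PUSH R3  → stack: [70, 48, 22]
  POP R4  → R4 = 22, stack: [70, 48]
  POP R5  → R5 = 48, stack: [70]
  POP R3  → R3 = 70, stack: []
Final: R4 = 22

22


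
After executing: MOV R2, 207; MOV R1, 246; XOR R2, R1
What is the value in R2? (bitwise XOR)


Register state trace:
  MOV R2, 207  → R2 = 207 (0b11001111)
  MOV R1, 246  → R1 = 246 (0b11110110)
  XOR R2, R1  → R2 = 207 XOR 246 = 57 (0b00111001)
Final: R2 = 57

57


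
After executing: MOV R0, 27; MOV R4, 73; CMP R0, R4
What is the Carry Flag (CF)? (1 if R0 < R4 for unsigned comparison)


Register state trace:
  MOV R0, 27  → R0 = 27
  MOV R4, 73  → R4 = 73
  CMP R0, R4  → unsigned 27 - 73: borrow occurs
  27 < 73, so CF = 1
CF = 1

1


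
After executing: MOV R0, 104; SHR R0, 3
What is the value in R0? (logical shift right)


Register state trace:
  MOV R0, 104  → R0 = 104
  SHR R0, 3  → R0 = 104 >> 3 = 104 // 2^3 = 13
Final: R0 = 13

13


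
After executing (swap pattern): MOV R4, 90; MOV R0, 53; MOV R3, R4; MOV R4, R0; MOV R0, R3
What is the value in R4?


Register state trace (swap pattern):
  MOV R4, 90  → R4 = 90
  MOV R0, 53  → R0 = 53
  MOV R3, R4  → R3 = 90  (save R4)
  MOV R4, R0  → R4 = 53  (R4 gets R0's value)
  MOV R0, R3  → R0 = 90  (R0 gets saved value)
Final: R4 = 53

53


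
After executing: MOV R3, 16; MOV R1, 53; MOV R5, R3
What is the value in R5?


Register state trace:
  MOV R3, 16  → R3 = 16
  MOV R1, 53  → R1 = 53
  MOV R5, R3  → R5 = 16
Final: R5 = 16

16


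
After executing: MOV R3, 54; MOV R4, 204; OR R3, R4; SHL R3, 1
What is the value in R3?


Register state trace:
  MOV R3, 54  → R3 = 54 (0b00110110)
  MOV R4, 204  → R4 = 204 (0b11001100)
  OR R3, R4  → R3 = 54 OR 204 = 254 (0b11111110)
  SHL R3, 1  → R3 = 254 << 1 = 508
Final: R3 = 508

508


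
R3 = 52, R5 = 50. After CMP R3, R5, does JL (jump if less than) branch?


Trace:
  R3 = 52, R5 = 50
  CMP R3, R5  → compares 52 vs 50
  JL checks: is 52 less than 50?
  52 > 50, so condition is false
Branch taken: No

No


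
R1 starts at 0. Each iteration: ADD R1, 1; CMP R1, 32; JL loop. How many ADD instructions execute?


Loop trace (R1 starts at 0, target 32, step 1):
  ADD #1: R1 = 0 + 1 = 1  → 1 < 32, loop
  ADD #2: R1 = 1 + 1 = 2  → 2 < 32, loop
  ADD #3: R1 = 2 + 1 = 3  → 3 < 32, loop
  ADD #4: R1 = 3 + 1 = 4  → 4 < 32, loop
  ADD #5: R1 = 4 + 1 = 5  → 5 < 32, loop
  ADD #6: R1 = 5 + 1 = 6  → 6 < 32, loop
  ADD #7: R1 = 6 + 1 = 7  → 7 < 32, loop
  ADD #8: R1 = 7 + 1 = 8  → 8 < 32, loop
  ADD #9: R1 = 8 + 1 = 9  → 9 < 32, loop
  ADD #10: R1 = 9 + 1 = 10  → 10 < 32, loop
  ADD #11: R1 = 10 + 1 = 11  → 11 < 32, loop
  ADD #12: R1 = 11 + 1 = 12  → 12 < 32, loop
  ADD #13: R1 = 12 + 1 = 13  → 13 < 32, loop
  ADD #14: R1 = 13 + 1 = 14  → 14 < 32, loop
  ADD #15: R1 = 14 + 1 = 15  → 15 < 32, loop
  ADD #16: R1 = 15 + 1 = 16  → 16 < 32, loop
  ADD #17: R1 = 16 + 1 = 17  → 17 < 32, loop
  ADD #18: R1 = 17 + 1 = 18  → 18 < 32, loop
  ADD #19: R1 = 18 + 1 = 19  → 19 < 32, loop
  ADD #20: R1 = 19 + 1 = 20  → 20 < 32, loop
  ADD #21: R1 = 20 + 1 = 21  → 21 < 32, loop
  ADD #22: R1 = 21 + 1 = 22  → 22 < 32, loop
  ADD #23: R1 = 22 + 1 = 23  → 23 < 32, loop
  ADD #24: R1 = 23 + 1 = 24  → 24 < 32, loop
  ADD #25: R1 = 24 + 1 = 25  → 25 < 32, loop
  ADD #26: R1 = 25 + 1 = 26  → 26 < 32, loop
  ADD #27: R1 = 26 + 1 = 27  → 27 < 32, loop
  ADD #28: R1 = 27 + 1 = 28  → 28 < 32, loop
  ADD #29: R1 = 28 + 1 = 29  → 29 < 32, loop
  ADD #30: R1 = 29 + 1 = 30  → 30 < 32, loop
  ADD #31: R1 = 30 + 1 = 31  → 31 < 32, loop
  ADD #32: R1 = 31 + 1 = 32  → 32 >= 32, exit
Total ADD instructions: 32

32


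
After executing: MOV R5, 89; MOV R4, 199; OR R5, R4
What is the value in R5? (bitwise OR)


Register state trace:
  MOV R5, 89  → R5 = 89 (0b01011001)
  MOV R4, 199  → R4 = 199 (0b11000111)
  OR R5, R4   → R5 = 89 OR 199 = 223 (0b11011111)
Final: R5 = 223

223


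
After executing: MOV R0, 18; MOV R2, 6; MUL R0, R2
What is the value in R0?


Register state trace:
  MOV R0, 18  → R0 = 18
  MOV R2, 6  → R2 = 6
  MUL R0, R2  → R0 = 18 * 6 = 108
Final: R0 = 108

108


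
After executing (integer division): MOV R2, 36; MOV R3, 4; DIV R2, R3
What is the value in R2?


Register state trace:
  MOV R2, 36  → R2 = 36
  MOV R3, 4  → R3 = 4
  DIV R2, R3  → R2 = 36 // 4 = 9
Final: R2 = 9

9


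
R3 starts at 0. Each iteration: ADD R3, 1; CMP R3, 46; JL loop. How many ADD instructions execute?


Loop trace (R3 starts at 0, target 46, step 1):
  ADD #1: R3 = 0 + 1 = 1  → 1 < 46, loop
  ADD #2: R3 = 1 + 1 = 2  → 2 < 46, loop
  ADD #3: R3 = 2 + 1 = 3  → 3 < 46, loop
  ADD #4: R3 = 3 + 1 = 4  → 4 < 46, loop
  ADD #5: R3 = 4 + 1 = 5  → 5 < 46, loop
  ADD #6: R3 = 5 + 1 = 6  → 6 < 46, loop
  ADD #7: R3 = 6 + 1 = 7  → 7 < 46, loop
  ADD #8: R3 = 7 + 1 = 8  → 8 < 46, loop
  ADD #9: R3 = 8 + 1 = 9  → 9 < 46, loop
  ADD #10: R3 = 9 + 1 = 10  → 10 < 46, loop
  ADD #11: R3 = 10 + 1 = 11  → 11 < 46, loop
  ADD #12: R3 = 11 + 1 = 12  → 12 < 46, loop
  ADD #13: R3 = 12 + 1 = 13  → 13 < 46, loop
  ADD #14: R3 = 13 + 1 = 14  → 14 < 46, loop
  ADD #15: R3 = 14 + 1 = 15  → 15 < 46, loop
  ADD #16: R3 = 15 + 1 = 16  → 16 < 46, loop
  ADD #17: R3 = 16 + 1 = 17  → 17 < 46, loop
  ADD #18: R3 = 17 + 1 = 18  → 18 < 46, loop
  ADD #19: R3 = 18 + 1 = 19  → 19 < 46, loop
  ADD #20: R3 = 19 + 1 = 20  → 20 < 46, loop
  ADD #21: R3 = 20 + 1 = 21  → 21 < 46, loop
  ADD #22: R3 = 21 + 1 = 22  → 22 < 46, loop
  ADD #23: R3 = 22 + 1 = 23  → 23 < 46, loop
  ADD #24: R3 = 23 + 1 = 24  → 24 < 46, loop
  ADD #25: R3 = 24 + 1 = 25  → 25 < 46, loop
  ADD #26: R3 = 25 + 1 = 26  → 26 < 46, loop
  ADD #27: R3 = 26 + 1 = 27  → 27 < 46, loop
  ADD #28: R3 = 27 + 1 = 28  → 28 < 46, loop
  ADD #29: R3 = 28 + 1 = 29  → 29 < 46, loop
  ADD #30: R3 = 29 + 1 = 30  → 30 < 46, loop
  ADD #31: R3 = 30 + 1 = 31  → 31 < 46, loop
  ADD #32: R3 = 31 + 1 = 32  → 32 < 46, loop
  ADD #33: R3 = 32 + 1 = 33  → 33 < 46, loop
  ADD #34: R3 = 33 + 1 = 34  → 34 < 46, loop
  ADD #35: R3 = 34 + 1 = 35  → 35 < 46, loop
  ADD #36: R3 = 35 + 1 = 36  → 36 < 46, loop
  ADD #37: R3 = 36 + 1 = 37  → 37 < 46, loop
  ADD #38: R3 = 37 + 1 = 38  → 38 < 46, loop
  ADD #39: R3 = 38 + 1 = 39  → 39 < 46, loop
  ADD #40: R3 = 39 + 1 = 40  → 40 < 46, loop
  ADD #41: R3 = 40 + 1 = 41  → 41 < 46, loop
  ADD #42: R3 = 41 + 1 = 42  → 42 < 46, loop
  ADD #43: R3 = 42 + 1 = 43  → 43 < 46, loop
  ADD #44: R3 = 43 + 1 = 44  → 44 < 46, loop
  ADD #45: R3 = 44 + 1 = 45  → 45 < 46, loop
  ADD #46: R3 = 45 + 1 = 46  → 46 >= 46, exit
Total ADD instructions: 46

46
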